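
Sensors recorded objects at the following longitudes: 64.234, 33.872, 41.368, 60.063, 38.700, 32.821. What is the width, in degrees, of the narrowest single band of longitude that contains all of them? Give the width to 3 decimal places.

31.413°

Sort the longitudes: +32.821°, +33.872°, +38.700°, +41.368°, +60.063°, +64.234°.
Eastward gaps between consecutive values (wrapping around): 1.051°, 4.828°, 2.668°, 18.695°, 4.171°, 328.587°.
Largest gap = 328.587° ⇒ minimal covering band is its complement: 360° − 328.587° = 31.413°.
Band runs from +32.821° eastward to +64.234°.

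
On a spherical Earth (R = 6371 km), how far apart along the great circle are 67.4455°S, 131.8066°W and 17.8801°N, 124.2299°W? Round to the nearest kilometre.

9508 km

Δλ = -124.2299 − -131.8066 = 7.5767°.
Δφ = 17.8801 − -67.4455 = 85.3256°.
a = sin²(Δφ/2) + cos φ₁ · cos φ₂ · sin²(Δλ/2) = 0.460847.
c = 2·atan2(√a, √(1−a)) = 1.49241 rad → d = 6371·c ≈ 9508.14 km.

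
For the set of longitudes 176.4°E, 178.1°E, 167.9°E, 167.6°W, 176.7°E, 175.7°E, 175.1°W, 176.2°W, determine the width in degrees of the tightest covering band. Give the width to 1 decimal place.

Sort the longitudes: -176.2°, -175.1°, -167.6°, +167.9°, +175.7°, +176.4°, +176.7°, +178.1°.
Eastward gaps between consecutive values (wrapping around): 1.1°, 7.5°, 335.5°, 7.8°, 0.7°, 0.3°, 1.4°, 5.7°.
Largest gap = 335.5° ⇒ minimal covering band is its complement: 360° − 335.5° = 24.5°.
Band runs from +167.9° eastward to -167.6°, crossing the antimeridian.

24.5°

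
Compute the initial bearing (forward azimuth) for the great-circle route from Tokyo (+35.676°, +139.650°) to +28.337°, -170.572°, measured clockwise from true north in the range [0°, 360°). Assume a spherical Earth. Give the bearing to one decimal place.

85.4°

Δλ = -170.572 − 139.650 = -310.222°; wrapped into (−180°, 180°]: 49.778°.
θ = atan2( sin Δλ · cos φ₂ , cos φ₁ · sin φ₂ − sin φ₁ · cos φ₂ · cos Δλ )
  = atan2(0.67205, 0.05410) = 85.397° → normalised to [0°, 360°): 85.397°.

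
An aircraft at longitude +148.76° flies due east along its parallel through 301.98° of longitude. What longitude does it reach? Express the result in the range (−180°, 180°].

+90.74°

Start at +148.76°; shift +301.98° → +450.74°.
+450.74° lies outside (−180°, 180°]; subtract 360° → +90.74°.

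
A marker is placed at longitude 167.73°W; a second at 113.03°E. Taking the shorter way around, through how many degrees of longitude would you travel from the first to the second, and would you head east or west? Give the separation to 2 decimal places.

Raw difference: 113.03 − -167.73 = 280.76°.
Normalise into (−180°, 180°]: 280.76° − 360° = -79.24°.
Negative ⇒ the second point lies to the west; separation 79.24°.

79.24° west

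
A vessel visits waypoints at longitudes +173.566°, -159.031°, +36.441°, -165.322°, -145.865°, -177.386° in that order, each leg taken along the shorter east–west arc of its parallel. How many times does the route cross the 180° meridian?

3

Leg 1: +173.566° → -159.031°, shortest Δλ = 27.403° (east) — crosses 180°.
Leg 2: -159.031° → +36.441°, shortest Δλ = -164.528° (west) — crosses 180°.
Leg 3: +36.441° → -165.322°, shortest Δλ = 158.237° (east) — crosses 180°.
Leg 4: -165.322° → -145.865°, shortest Δλ = 19.457° (east) — does not cross 180°.
Leg 5: -145.865° → -177.386°, shortest Δλ = -31.521° (west) — does not cross 180°.
Total crossings: 3.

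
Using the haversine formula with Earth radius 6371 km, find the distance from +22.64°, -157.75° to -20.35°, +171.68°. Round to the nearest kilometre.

5818 km

Δλ = 171.68 − -157.75 = 329.43°; wrapped into (−180°, 180°]: -30.57°.
Δφ = -20.35 − 22.64 = -42.99°.
a = sin²(Δφ/2) + cos φ₁ · cos φ₂ · sin²(Δλ/2) = 0.194401.
c = 2·atan2(√a, √(1−a)) = 0.91322 rad → d = 6371·c ≈ 5818.14 km.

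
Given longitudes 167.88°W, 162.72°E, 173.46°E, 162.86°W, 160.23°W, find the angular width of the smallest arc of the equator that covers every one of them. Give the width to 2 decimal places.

Sort the longitudes: -167.88°, -162.86°, -160.23°, +162.72°, +173.46°.
Eastward gaps between consecutive values (wrapping around): 5.02°, 2.63°, 322.95°, 10.74°, 18.66°.
Largest gap = 322.95° ⇒ minimal covering band is its complement: 360° − 322.95° = 37.05°.
Band runs from +162.72° eastward to -160.23°, crossing the antimeridian.

37.05°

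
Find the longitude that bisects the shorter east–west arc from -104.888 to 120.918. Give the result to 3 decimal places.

-171.985°

Signed shortest Δλ from -104.888° to +120.918° is -134.194°.
Midpoint longitude = -104.888° + (-134.194°)/2 = -104.888° − 67.097° = -171.985°.
(The naïve average (-104.888 + +120.918)/2 = 8.015° is on the wrong side of the globe.)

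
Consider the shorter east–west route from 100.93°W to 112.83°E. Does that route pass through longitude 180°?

Naïve |112.83 − -100.93| = 213.76° > 180°, so the shorter arc goes the other way round — across 180°.
Signed shortest Δλ = ((112.83 − -100.93 + 180) mod 360) − 180 = -146.24°.
Going west by 146.24° from -100.93° passes through 180° before reaching +112.83°.

Yes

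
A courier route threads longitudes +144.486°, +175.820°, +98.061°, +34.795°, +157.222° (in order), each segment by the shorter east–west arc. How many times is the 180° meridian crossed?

0

Leg 1: +144.486° → +175.820°, shortest Δλ = 31.334° (east) — does not cross 180°.
Leg 2: +175.820° → +98.061°, shortest Δλ = -77.759° (west) — does not cross 180°.
Leg 3: +98.061° → +34.795°, shortest Δλ = -63.266° (west) — does not cross 180°.
Leg 4: +34.795° → +157.222°, shortest Δλ = 122.427° (east) — does not cross 180°.
Total crossings: 0.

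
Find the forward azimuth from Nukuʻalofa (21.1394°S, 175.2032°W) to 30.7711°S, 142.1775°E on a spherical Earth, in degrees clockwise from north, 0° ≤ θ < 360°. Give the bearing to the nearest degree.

Δλ = 142.1775 − -175.2032 = 317.3807°; wrapped into (−180°, 180°]: -42.6193°.
θ = atan2( sin Δλ · cos φ₂ , cos φ₁ · sin φ₂ − sin φ₁ · cos φ₂ · cos Δλ )
  = atan2(-0.58180, -0.24916) = -113.183° → normalised to [0°, 360°): 246.817°.

247°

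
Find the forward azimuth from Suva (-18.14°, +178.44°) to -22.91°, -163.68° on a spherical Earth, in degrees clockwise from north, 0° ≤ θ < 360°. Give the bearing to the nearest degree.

109°

Δλ = -163.68 − 178.44 = -342.12°; wrapped into (−180°, 180°]: 17.88°.
θ = atan2( sin Δλ · cos φ₂ , cos φ₁ · sin φ₂ − sin φ₁ · cos φ₂ · cos Δλ )
  = atan2(0.28281, -0.09701) = 108.933° → normalised to [0°, 360°): 108.933°.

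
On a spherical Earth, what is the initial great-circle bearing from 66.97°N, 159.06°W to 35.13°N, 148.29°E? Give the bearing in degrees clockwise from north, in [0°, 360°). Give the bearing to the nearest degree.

250°

Δλ = 148.29 − -159.06 = 307.35°; wrapped into (−180°, 180°]: -52.65°.
θ = atan2( sin Δλ · cos φ₂ , cos φ₁ · sin φ₂ − sin φ₁ · cos φ₂ · cos Δλ )
  = atan2(-0.65014, -0.23151) = -109.600° → normalised to [0°, 360°): 250.400°.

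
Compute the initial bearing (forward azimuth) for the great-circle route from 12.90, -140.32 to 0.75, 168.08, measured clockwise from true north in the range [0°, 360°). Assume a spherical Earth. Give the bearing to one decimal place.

260.9°

Δλ = 168.08 − -140.32 = 308.40°; wrapped into (−180°, 180°]: -51.60°.
θ = atan2( sin Δλ · cos φ₂ , cos φ₁ · sin φ₂ − sin φ₁ · cos φ₂ · cos Δλ )
  = atan2(-0.78363, -0.12590) = -99.127° → normalised to [0°, 360°): 260.873°.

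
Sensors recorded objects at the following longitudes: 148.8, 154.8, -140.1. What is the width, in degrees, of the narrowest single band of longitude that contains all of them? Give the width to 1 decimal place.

71.1°

Sort the longitudes: -140.1°, +148.8°, +154.8°.
Eastward gaps between consecutive values (wrapping around): 288.9°, 6.0°, 65.1°.
Largest gap = 288.9° ⇒ minimal covering band is its complement: 360° − 288.9° = 71.1°.
Band runs from +148.8° eastward to -140.1°, crossing the antimeridian.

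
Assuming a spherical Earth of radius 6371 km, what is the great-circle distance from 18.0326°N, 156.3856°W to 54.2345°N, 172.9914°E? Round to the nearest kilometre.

4799 km

Δλ = 172.9914 − -156.3856 = 329.3770°; wrapped into (−180°, 180°]: -30.6230°.
Δφ = 54.2345 − 18.0326 = 36.2019°.
a = sin²(Δφ/2) + cos φ₁ · cos φ₂ · sin²(Δλ/2) = 0.135283.
c = 2·atan2(√a, √(1−a)) = 0.75330 rad → d = 6371·c ≈ 4799.30 km.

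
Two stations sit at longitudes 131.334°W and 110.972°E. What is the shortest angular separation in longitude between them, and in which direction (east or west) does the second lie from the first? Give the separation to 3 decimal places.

Raw difference: 110.972 − -131.334 = 242.306°.
Normalise into (−180°, 180°]: 242.306° − 360° = -117.694°.
Negative ⇒ the second point lies to the west; separation 117.694°.

117.694° west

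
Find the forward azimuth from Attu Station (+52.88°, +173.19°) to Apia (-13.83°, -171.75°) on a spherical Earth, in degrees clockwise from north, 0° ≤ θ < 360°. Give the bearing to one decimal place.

164.2°

Δλ = -171.75 − 173.19 = -344.94°; wrapped into (−180°, 180°]: 15.06°.
θ = atan2( sin Δλ · cos φ₂ , cos φ₁ · sin φ₂ − sin φ₁ · cos φ₂ · cos Δλ )
  = atan2(0.25230, -0.89192) = 164.205° → normalised to [0°, 360°): 164.205°.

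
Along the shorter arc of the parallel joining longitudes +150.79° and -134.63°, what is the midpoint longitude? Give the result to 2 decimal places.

-171.92°

Signed shortest Δλ from +150.79° to -134.63° is +74.58°.
Midpoint longitude = +150.79° + (+74.58°)/2 = +150.79° + 37.29° = +188.08°.
Normalise into (−180°, 180°]: -171.92°.
(The naïve average (+150.79 + -134.63)/2 = 8.08° is on the wrong side of the globe.)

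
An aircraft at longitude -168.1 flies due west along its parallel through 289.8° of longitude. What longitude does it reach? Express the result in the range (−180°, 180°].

Start at -168.1°; shift −289.8° → -457.9°.
-457.9° lies outside (−180°, 180°]; add 360° → -97.9°.

-97.9°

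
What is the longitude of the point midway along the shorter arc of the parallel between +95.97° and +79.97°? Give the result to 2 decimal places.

Signed shortest Δλ from +95.97° to +79.97° is -16.00°.
Midpoint longitude = +95.97° + (-16.00°)/2 = +95.97° − 8.00° = +87.97°.

+87.97°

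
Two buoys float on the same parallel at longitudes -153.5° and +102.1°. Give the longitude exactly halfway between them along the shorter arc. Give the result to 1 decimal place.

+154.3°

Signed shortest Δλ from -153.5° to +102.1° is -104.4°.
Midpoint longitude = -153.5° + (-104.4°)/2 = -153.5° − 52.2° = -205.7°.
Normalise into (−180°, 180°]: +154.3°.
(The naïve average (-153.5 + +102.1)/2 = -25.7° is on the wrong side of the globe.)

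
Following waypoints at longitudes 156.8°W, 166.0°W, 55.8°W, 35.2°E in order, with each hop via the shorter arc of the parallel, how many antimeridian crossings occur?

0

Leg 1: -156.8° → -166.0°, shortest Δλ = -9.2° (west) — does not cross 180°.
Leg 2: -166.0° → -55.8°, shortest Δλ = 110.2° (east) — does not cross 180°.
Leg 3: -55.8° → +35.2°, shortest Δλ = 91.0° (east) — does not cross 180°.
Total crossings: 0.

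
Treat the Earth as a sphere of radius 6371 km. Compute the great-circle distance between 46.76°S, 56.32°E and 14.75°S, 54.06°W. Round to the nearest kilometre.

10296 km

Δλ = -54.06 − 56.32 = -110.38°.
Δφ = -14.75 − -46.76 = 32.01°.
a = sin²(Δφ/2) + cos φ₁ · cos φ₂ · sin²(Δλ/2) = 0.522615.
c = 2·atan2(√a, √(1−a)) = 1.61604 rad → d = 6371·c ≈ 10295.80 km.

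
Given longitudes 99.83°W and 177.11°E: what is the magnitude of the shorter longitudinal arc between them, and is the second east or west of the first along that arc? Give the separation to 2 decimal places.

Raw difference: 177.11 − -99.83 = 276.94°.
Normalise into (−180°, 180°]: 276.94° − 360° = -83.06°.
Negative ⇒ the second point lies to the west; separation 83.06°.

83.06° west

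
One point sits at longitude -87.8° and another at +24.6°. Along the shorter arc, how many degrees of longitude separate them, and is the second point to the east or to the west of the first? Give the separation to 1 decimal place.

Raw difference: 24.6 − -87.8 = 112.4°.
Normalise into (−180°, 180°]: 112.4° stays 112.4°.
Positive ⇒ the second point lies to the east; separation 112.4°.

112.4° east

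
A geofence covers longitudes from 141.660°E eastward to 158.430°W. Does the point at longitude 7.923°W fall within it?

Band width going east from +141.660° to -158.430°: ((-158.430 − 141.660) mod 360) = 59.910°.
Offset of -7.923° east of the west edge: ((-7.923 − 141.660) mod 360) = 210.417°.
210.417° > 59.910° ⇒ outside.

No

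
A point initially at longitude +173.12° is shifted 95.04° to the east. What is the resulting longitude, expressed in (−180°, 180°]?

Start at +173.12°; shift +95.04° → +268.16°.
+268.16° lies outside (−180°, 180°]; subtract 360° → -91.84°.

-91.84°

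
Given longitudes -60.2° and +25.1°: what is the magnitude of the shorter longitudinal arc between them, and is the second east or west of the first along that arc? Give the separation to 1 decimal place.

85.3° east

Raw difference: 25.1 − -60.2 = 85.3°.
Normalise into (−180°, 180°]: 85.3° stays 85.3°.
Positive ⇒ the second point lies to the east; separation 85.3°.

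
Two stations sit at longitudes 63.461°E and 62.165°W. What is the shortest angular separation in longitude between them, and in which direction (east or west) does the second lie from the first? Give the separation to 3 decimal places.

125.626° west

Raw difference: -62.165 − 63.461 = -125.626°.
Normalise into (−180°, 180°]: -125.626° stays -125.626°.
Negative ⇒ the second point lies to the west; separation 125.626°.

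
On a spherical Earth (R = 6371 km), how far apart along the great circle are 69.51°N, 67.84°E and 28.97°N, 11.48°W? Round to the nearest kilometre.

Δλ = -11.48 − 67.84 = -79.32°.
Δφ = 28.97 − 69.51 = -40.54°.
a = sin²(Δφ/2) + cos φ₁ · cos φ₂ · sin²(Δλ/2) = 0.244769.
c = 2·atan2(√a, √(1−a)) = 1.03507 rad → d = 6371·c ≈ 6594.45 km.

6594 km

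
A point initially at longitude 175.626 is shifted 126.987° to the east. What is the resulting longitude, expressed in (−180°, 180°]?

-57.387°

Start at +175.626°; shift +126.987° → +302.613°.
+302.613° lies outside (−180°, 180°]; subtract 360° → -57.387°.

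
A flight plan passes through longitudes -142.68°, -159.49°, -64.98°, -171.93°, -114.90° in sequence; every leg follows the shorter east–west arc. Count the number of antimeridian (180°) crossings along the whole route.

0

Leg 1: -142.68° → -159.49°, shortest Δλ = -16.81° (west) — does not cross 180°.
Leg 2: -159.49° → -64.98°, shortest Δλ = 94.51° (east) — does not cross 180°.
Leg 3: -64.98° → -171.93°, shortest Δλ = -106.95° (west) — does not cross 180°.
Leg 4: -171.93° → -114.90°, shortest Δλ = 57.03° (east) — does not cross 180°.
Total crossings: 0.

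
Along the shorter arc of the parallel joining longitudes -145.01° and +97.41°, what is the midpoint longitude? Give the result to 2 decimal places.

+156.20°

Signed shortest Δλ from -145.01° to +97.41° is -117.58°.
Midpoint longitude = -145.01° + (-117.58°)/2 = -145.01° − 58.79° = -203.80°.
Normalise into (−180°, 180°]: +156.20°.
(The naïve average (-145.01 + +97.41)/2 = -23.8° is on the wrong side of the globe.)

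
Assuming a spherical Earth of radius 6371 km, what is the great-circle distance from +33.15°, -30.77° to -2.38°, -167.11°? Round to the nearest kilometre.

Δλ = -167.11 − -30.77 = -136.34°.
Δφ = -2.38 − 33.15 = -35.53°.
a = sin²(Δφ/2) + cos φ₁ · cos φ₂ · sin²(Δλ/2) = 0.813944.
c = 2·atan2(√a, √(1−a)) = 2.24963 rad → d = 6371·c ≈ 14332.41 km.

14332 km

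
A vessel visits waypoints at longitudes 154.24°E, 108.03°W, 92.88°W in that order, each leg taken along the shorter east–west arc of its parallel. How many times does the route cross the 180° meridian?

Leg 1: +154.24° → -108.03°, shortest Δλ = 97.73° (east) — crosses 180°.
Leg 2: -108.03° → -92.88°, shortest Δλ = 15.15° (east) — does not cross 180°.
Total crossings: 1.

1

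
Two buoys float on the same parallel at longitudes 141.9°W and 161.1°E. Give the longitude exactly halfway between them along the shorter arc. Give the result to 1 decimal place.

170.4°W

Signed shortest Δλ from -141.9° to +161.1° is -57.0°.
Midpoint longitude = -141.9° + (-57.0°)/2 = -141.9° − 28.5° = -170.4°.
(The naïve average (-141.9 + +161.1)/2 = 9.6° is on the wrong side of the globe.)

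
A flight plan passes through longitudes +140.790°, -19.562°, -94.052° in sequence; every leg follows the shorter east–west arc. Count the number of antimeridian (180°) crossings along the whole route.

Leg 1: +140.790° → -19.562°, shortest Δλ = -160.352° (west) — does not cross 180°.
Leg 2: -19.562° → -94.052°, shortest Δλ = -74.49° (west) — does not cross 180°.
Total crossings: 0.

0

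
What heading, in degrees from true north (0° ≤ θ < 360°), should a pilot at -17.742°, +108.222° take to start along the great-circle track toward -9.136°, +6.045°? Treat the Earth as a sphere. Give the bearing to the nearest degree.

Δλ = 6.045 − 108.222 = -102.177°.
θ = atan2( sin Δλ · cos φ₂ , cos φ₁ · sin φ₂ − sin φ₁ · cos φ₂ · cos Δλ )
  = atan2(-0.96510, -0.21469) = -102.541° → normalised to [0°, 360°): 257.459°.

257°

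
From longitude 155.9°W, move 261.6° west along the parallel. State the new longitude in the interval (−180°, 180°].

Start at -155.9°; shift −261.6° → -417.5°.
-417.5° lies outside (−180°, 180°]; add 360° → -57.5°.

57.5°W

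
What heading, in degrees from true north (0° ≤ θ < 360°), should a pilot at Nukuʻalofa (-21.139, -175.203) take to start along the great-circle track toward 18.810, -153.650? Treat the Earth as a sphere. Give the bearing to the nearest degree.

29°

Δλ = -153.650 − -175.203 = 21.553°.
θ = atan2( sin Δλ · cos φ₂ , cos φ₁ · sin φ₂ − sin φ₁ · cos φ₂ · cos Δλ )
  = atan2(0.34774, 0.61824) = 29.357° → normalised to [0°, 360°): 29.357°.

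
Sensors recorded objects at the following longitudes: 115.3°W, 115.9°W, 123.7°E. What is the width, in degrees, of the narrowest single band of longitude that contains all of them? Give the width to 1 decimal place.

121.0°

Sort the longitudes: -115.9°, -115.3°, +123.7°.
Eastward gaps between consecutive values (wrapping around): 0.6°, 239.0°, 120.4°.
Largest gap = 239.0° ⇒ minimal covering band is its complement: 360° − 239.0° = 121.0°.
Band runs from +123.7° eastward to -115.3°, crossing the antimeridian.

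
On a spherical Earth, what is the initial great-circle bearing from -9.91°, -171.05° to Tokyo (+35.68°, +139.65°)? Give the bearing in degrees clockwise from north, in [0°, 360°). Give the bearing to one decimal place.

Δλ = 139.65 − -171.05 = 310.70°; wrapped into (−180°, 180°]: -49.30°.
θ = atan2( sin Δλ · cos φ₂ , cos φ₁ · sin φ₂ − sin φ₁ · cos φ₂ · cos Δλ )
  = atan2(-0.61582, 0.66572) = -42.770° → normalised to [0°, 360°): 317.230°.

317.2°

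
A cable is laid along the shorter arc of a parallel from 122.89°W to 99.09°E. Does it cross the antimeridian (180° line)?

Naïve |99.09 − -122.89| = 221.98° > 180°, so the shorter arc goes the other way round — across 180°.
Signed shortest Δλ = ((99.09 − -122.89 + 180) mod 360) − 180 = -138.02°.
Going west by 138.02° from -122.89° passes through 180° before reaching +99.09°.

Yes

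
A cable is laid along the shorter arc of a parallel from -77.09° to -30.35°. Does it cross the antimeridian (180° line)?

Signed shortest Δλ = ((-30.35 − -77.09 + 180) mod 360) − 180 = 46.74°.
Going east by 46.74° from -77.09° reaches -30.35° without touching 180°.

No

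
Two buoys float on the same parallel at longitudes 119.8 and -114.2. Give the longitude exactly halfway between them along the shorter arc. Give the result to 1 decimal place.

-177.2°

Signed shortest Δλ from +119.8° to -114.2° is +126.0°.
Midpoint longitude = +119.8° + (+126.0°)/2 = +119.8° + 63.0° = +182.8°.
Normalise into (−180°, 180°]: -177.2°.
(The naïve average (+119.8 + -114.2)/2 = 2.8° is on the wrong side of the globe.)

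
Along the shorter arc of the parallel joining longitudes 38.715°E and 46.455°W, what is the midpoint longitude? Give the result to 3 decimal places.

Signed shortest Δλ from +38.715° to -46.455° is -85.170°.
Midpoint longitude = +38.715° + (-85.170°)/2 = +38.715° − 42.585° = -3.870°.

3.870°W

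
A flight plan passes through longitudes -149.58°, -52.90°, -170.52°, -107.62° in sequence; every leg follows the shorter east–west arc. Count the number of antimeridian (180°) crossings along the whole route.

Leg 1: -149.58° → -52.90°, shortest Δλ = 96.68° (east) — does not cross 180°.
Leg 2: -52.90° → -170.52°, shortest Δλ = -117.62° (west) — does not cross 180°.
Leg 3: -170.52° → -107.62°, shortest Δλ = 62.9° (east) — does not cross 180°.
Total crossings: 0.

0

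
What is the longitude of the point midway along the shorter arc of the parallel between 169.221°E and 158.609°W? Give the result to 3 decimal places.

174.694°W

Signed shortest Δλ from +169.221° to -158.609° is +32.170°.
Midpoint longitude = +169.221° + (+32.170°)/2 = +169.221° + 16.085° = +185.306°.
Normalise into (−180°, 180°]: -174.694°.
(The naïve average (+169.221 + -158.609)/2 = 5.306° is on the wrong side of the globe.)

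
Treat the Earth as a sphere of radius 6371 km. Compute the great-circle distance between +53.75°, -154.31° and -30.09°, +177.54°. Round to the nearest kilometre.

9709 km

Δλ = 177.54 − -154.31 = 331.85°; wrapped into (−180°, 180°]: -28.15°.
Δφ = -30.09 − 53.75 = -83.84°.
a = sin²(Δφ/2) + cos φ₁ · cos φ₂ · sin²(Δλ/2) = 0.476606.
c = 2·atan2(√a, √(1−a)) = 1.52399 rad → d = 6371·c ≈ 9709.35 km.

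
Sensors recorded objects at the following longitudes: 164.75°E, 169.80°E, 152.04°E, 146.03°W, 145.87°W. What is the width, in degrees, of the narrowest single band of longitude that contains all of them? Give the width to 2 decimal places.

62.09°

Sort the longitudes: -146.03°, -145.87°, +152.04°, +164.75°, +169.80°.
Eastward gaps between consecutive values (wrapping around): 0.16°, 297.91°, 12.71°, 5.05°, 44.17°.
Largest gap = 297.91° ⇒ minimal covering band is its complement: 360° − 297.91° = 62.09°.
Band runs from +152.04° eastward to -145.87°, crossing the antimeridian.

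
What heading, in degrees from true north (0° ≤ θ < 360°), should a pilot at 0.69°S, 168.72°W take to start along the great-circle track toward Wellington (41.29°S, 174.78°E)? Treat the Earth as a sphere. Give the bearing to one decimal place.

Δλ = 174.78 − -168.72 = 343.50°; wrapped into (−180°, 180°]: -16.50°.
θ = atan2( sin Δλ · cos φ₂ , cos φ₁ · sin φ₂ − sin φ₁ · cos φ₂ · cos Δλ )
  = atan2(-0.21340, -0.65115) = -161.854° → normalised to [0°, 360°): 198.146°.

198.1°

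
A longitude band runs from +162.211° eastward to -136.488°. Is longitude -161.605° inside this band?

Yes

Band width going east from +162.211° to -136.488°: ((-136.488 − 162.211) mod 360) = 61.301°.
Offset of -161.605° east of the west edge: ((-161.605 − 162.211) mod 360) = 36.184°.
36.184° ≤ 61.301° ⇒ inside.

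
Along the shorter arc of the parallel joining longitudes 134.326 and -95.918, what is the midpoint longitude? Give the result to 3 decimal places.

Signed shortest Δλ from +134.326° to -95.918° is +129.756°.
Midpoint longitude = +134.326° + (+129.756°)/2 = +134.326° + 64.878° = +199.204°.
Normalise into (−180°, 180°]: -160.796°.
(The naïve average (+134.326 + -95.918)/2 = 19.204° is on the wrong side of the globe.)

-160.796°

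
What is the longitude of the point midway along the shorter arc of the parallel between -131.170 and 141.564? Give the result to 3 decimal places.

-174.803°

Signed shortest Δλ from -131.170° to +141.564° is -87.266°.
Midpoint longitude = -131.170° + (-87.266°)/2 = -131.170° − 43.633° = -174.803°.
(The naïve average (-131.170 + +141.564)/2 = 5.197° is on the wrong side of the globe.)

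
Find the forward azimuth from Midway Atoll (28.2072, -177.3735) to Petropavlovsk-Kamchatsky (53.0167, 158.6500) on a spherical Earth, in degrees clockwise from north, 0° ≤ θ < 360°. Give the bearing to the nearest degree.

Δλ = 158.6500 − -177.3735 = 336.0235°; wrapped into (−180°, 180°]: -23.9765°.
θ = atan2( sin Δλ · cos φ₂ , cos φ₁ · sin φ₂ − sin φ₁ · cos φ₂ · cos Δλ )
  = atan2(-0.24446, 0.44414) = -28.829° → normalised to [0°, 360°): 331.171°.

331°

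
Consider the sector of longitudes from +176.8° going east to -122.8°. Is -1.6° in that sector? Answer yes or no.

No

Band width going east from +176.8° to -122.8°: ((-122.8 − 176.8) mod 360) = 60.4°.
Offset of -1.6° east of the west edge: ((-1.6 − 176.8) mod 360) = 181.6°.
181.6° > 60.4° ⇒ outside.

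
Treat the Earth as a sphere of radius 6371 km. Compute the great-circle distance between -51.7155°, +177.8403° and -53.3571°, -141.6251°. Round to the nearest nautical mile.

Δλ = -141.6251 − 177.8403 = -319.4654°; wrapped into (−180°, 180°]: 40.5346°.
Δφ = -53.3571 − -51.7155 = -1.6416°.
a = sin²(Δφ/2) + cos φ₁ · cos φ₂ · sin²(Δλ/2) = 0.044575.
c = 2·atan2(√a, √(1−a)) = 0.42546 rad → d = 6371·c ≈ 2710.61 km ≈ 1463.61 nmi.

1464 nmi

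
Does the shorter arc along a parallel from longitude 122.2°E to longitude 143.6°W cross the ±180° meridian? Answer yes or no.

Naïve |-143.6 − 122.2| = 265.8° > 180°, so the shorter arc goes the other way round — across 180°.
Signed shortest Δλ = ((-143.6 − 122.2 + 180) mod 360) − 180 = 94.2°.
Going east by 94.2° from +122.2° passes through 180° before reaching -143.6°.

Yes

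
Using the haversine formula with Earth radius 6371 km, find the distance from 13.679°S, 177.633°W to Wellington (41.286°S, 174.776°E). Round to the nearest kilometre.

3157 km

Δλ = 174.776 − -177.633 = 352.409°; wrapped into (−180°, 180°]: -7.591°.
Δφ = -41.286 − -13.679 = -27.607°.
a = sin²(Δφ/2) + cos φ₁ · cos φ₂ · sin²(Δλ/2) = 0.060126.
c = 2·atan2(√a, √(1−a)) = 0.49546 rad → d = 6371·c ≈ 3156.60 km.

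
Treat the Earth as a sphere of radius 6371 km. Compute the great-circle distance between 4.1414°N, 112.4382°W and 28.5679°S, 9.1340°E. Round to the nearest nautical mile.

7178 nmi

Δλ = 9.1340 − -112.4382 = 121.5722°.
Δφ = -28.5679 − 4.1414 = -32.7093°.
a = sin²(Δφ/2) + cos φ₁ · cos φ₂ · sin²(Δλ/2) = 0.746581.
c = 2·atan2(√a, √(1−a)) = 2.08652 rad → d = 6371·c ≈ 13293.20 km ≈ 7177.75 nmi.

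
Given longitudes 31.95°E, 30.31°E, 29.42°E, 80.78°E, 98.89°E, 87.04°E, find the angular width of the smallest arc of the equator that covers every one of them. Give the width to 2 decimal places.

69.47°

Sort the longitudes: +29.42°, +30.31°, +31.95°, +80.78°, +87.04°, +98.89°.
Eastward gaps between consecutive values (wrapping around): 0.89°, 1.64°, 48.83°, 6.26°, 11.85°, 290.53°.
Largest gap = 290.53° ⇒ minimal covering band is its complement: 360° − 290.53° = 69.47°.
Band runs from +29.42° eastward to +98.89°.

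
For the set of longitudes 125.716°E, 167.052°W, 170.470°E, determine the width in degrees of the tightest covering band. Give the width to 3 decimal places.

67.232°

Sort the longitudes: -167.052°, +125.716°, +170.470°.
Eastward gaps between consecutive values (wrapping around): 292.768°, 44.754°, 22.478°.
Largest gap = 292.768° ⇒ minimal covering band is its complement: 360° − 292.768° = 67.232°.
Band runs from +125.716° eastward to -167.052°, crossing the antimeridian.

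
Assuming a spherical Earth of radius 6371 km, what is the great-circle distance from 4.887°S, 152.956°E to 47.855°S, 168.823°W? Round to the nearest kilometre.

Δλ = -168.823 − 152.956 = -321.779°; wrapped into (−180°, 180°]: 38.221°.
Δφ = -47.855 − -4.887 = -42.968°.
a = sin²(Δφ/2) + cos φ₁ · cos φ₂ · sin²(Δλ/2) = 0.205793.
c = 2·atan2(√a, √(1−a)) = 0.94170 rad → d = 6371·c ≈ 5999.58 km.

6000 km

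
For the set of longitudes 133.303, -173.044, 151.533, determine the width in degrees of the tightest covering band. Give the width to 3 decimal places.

53.653°

Sort the longitudes: -173.044°, +133.303°, +151.533°.
Eastward gaps between consecutive values (wrapping around): 306.347°, 18.230°, 35.423°.
Largest gap = 306.347° ⇒ minimal covering band is its complement: 360° − 306.347° = 53.653°.
Band runs from +133.303° eastward to -173.044°, crossing the antimeridian.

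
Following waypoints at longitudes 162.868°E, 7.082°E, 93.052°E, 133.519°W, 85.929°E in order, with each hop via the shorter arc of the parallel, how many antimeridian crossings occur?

2

Leg 1: +162.868° → +7.082°, shortest Δλ = -155.786° (west) — does not cross 180°.
Leg 2: +7.082° → +93.052°, shortest Δλ = 85.97° (east) — does not cross 180°.
Leg 3: +93.052° → -133.519°, shortest Δλ = 133.429° (east) — crosses 180°.
Leg 4: -133.519° → +85.929°, shortest Δλ = -140.552° (west) — crosses 180°.
Total crossings: 2.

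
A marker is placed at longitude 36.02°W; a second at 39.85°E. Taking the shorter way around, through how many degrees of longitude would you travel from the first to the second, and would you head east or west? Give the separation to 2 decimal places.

Raw difference: 39.85 − -36.02 = 75.87°.
Normalise into (−180°, 180°]: 75.87° stays 75.87°.
Positive ⇒ the second point lies to the east; separation 75.87°.

75.87° east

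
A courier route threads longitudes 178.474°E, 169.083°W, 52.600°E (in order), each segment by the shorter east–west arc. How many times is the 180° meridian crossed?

Leg 1: +178.474° → -169.083°, shortest Δλ = 12.443° (east) — crosses 180°.
Leg 2: -169.083° → +52.600°, shortest Δλ = -138.317° (west) — crosses 180°.
Total crossings: 2.

2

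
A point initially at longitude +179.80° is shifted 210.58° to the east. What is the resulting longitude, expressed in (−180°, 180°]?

+30.38°

Start at +179.80°; shift +210.58° → +390.38°.
+390.38° lies outside (−180°, 180°]; subtract 360° → +30.38°.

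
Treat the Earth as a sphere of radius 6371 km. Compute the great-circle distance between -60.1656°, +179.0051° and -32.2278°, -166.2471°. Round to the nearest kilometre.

Δλ = -166.2471 − 179.0051 = -345.2522°; wrapped into (−180°, 180°]: 14.7478°.
Δφ = -32.2278 − -60.1656 = 27.9378°.
a = sin²(Δφ/2) + cos φ₁ · cos φ₂ · sin²(Δλ/2) = 0.065204.
c = 2·atan2(√a, √(1−a)) = 0.51642 rad → d = 6371·c ≈ 3290.12 km.

3290 km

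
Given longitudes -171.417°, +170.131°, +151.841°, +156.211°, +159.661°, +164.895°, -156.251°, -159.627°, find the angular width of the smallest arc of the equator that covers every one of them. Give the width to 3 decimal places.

Sort the longitudes: -171.417°, -159.627°, -156.251°, +151.841°, +156.211°, +159.661°, +164.895°, +170.131°.
Eastward gaps between consecutive values (wrapping around): 11.790°, 3.376°, 308.092°, 4.370°, 3.450°, 5.234°, 5.236°, 18.452°.
Largest gap = 308.092° ⇒ minimal covering band is its complement: 360° − 308.092° = 51.908°.
Band runs from +151.841° eastward to -156.251°, crossing the antimeridian.

51.908°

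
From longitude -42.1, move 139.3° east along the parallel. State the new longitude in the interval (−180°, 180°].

+97.2°

Start at -42.1°; shift +139.3° → +97.2°.
+97.2° already lies in (−180°, 180°].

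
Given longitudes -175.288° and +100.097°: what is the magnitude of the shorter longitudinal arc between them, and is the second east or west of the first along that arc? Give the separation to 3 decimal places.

Raw difference: 100.097 − -175.288 = 275.385°.
Normalise into (−180°, 180°]: 275.385° − 360° = -84.615°.
Negative ⇒ the second point lies to the west; separation 84.615°.

84.615° west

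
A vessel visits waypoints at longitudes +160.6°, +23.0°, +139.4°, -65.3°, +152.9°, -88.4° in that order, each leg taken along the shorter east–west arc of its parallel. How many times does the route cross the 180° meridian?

Leg 1: +160.6° → +23.0°, shortest Δλ = -137.6° (west) — does not cross 180°.
Leg 2: +23.0° → +139.4°, shortest Δλ = 116.4° (east) — does not cross 180°.
Leg 3: +139.4° → -65.3°, shortest Δλ = 155.3° (east) — crosses 180°.
Leg 4: -65.3° → +152.9°, shortest Δλ = -141.8° (west) — crosses 180°.
Leg 5: +152.9° → -88.4°, shortest Δλ = 118.7° (east) — crosses 180°.
Total crossings: 3.

3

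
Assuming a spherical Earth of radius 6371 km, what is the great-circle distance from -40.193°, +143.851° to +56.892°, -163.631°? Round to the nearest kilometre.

11860 km

Δλ = -163.631 − 143.851 = -307.482°; wrapped into (−180°, 180°]: 52.518°.
Δφ = 56.892 − -40.193 = 97.085°.
a = sin²(Δφ/2) + cos φ₁ · cos φ₂ · sin²(Δλ/2) = 0.643344.
c = 2·atan2(√a, √(1−a)) = 1.86156 rad → d = 6371·c ≈ 11860.02 km.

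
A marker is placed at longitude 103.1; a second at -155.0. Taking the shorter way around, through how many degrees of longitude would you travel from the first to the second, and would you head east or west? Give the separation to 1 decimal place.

Raw difference: -155.0 − 103.1 = -258.1°.
Normalise into (−180°, 180°]: -258.1° + 360° = 101.9°.
Positive ⇒ the second point lies to the east; separation 101.9°.

101.9° east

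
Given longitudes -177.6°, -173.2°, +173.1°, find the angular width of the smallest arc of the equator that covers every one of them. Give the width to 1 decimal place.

Sort the longitudes: -177.6°, -173.2°, +173.1°.
Eastward gaps between consecutive values (wrapping around): 4.4°, 346.3°, 9.3°.
Largest gap = 346.3° ⇒ minimal covering band is its complement: 360° − 346.3° = 13.7°.
Band runs from +173.1° eastward to -173.2°, crossing the antimeridian.

13.7°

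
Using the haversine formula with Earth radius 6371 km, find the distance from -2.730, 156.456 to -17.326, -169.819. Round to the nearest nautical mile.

2172 nmi

Δλ = -169.819 − 156.456 = -326.275°; wrapped into (−180°, 180°]: 33.725°.
Δφ = -17.326 − -2.730 = -14.596°.
a = sin²(Δφ/2) + cos φ₁ · cos φ₂ · sin²(Δλ/2) = 0.096372.
c = 2·atan2(√a, √(1−a)) = 0.63131 rad → d = 6371·c ≈ 4022.05 km ≈ 2171.74 nmi.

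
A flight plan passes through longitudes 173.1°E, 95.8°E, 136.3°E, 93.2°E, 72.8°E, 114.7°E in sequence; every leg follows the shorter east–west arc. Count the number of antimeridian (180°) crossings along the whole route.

0

Leg 1: +173.1° → +95.8°, shortest Δλ = -77.3° (west) — does not cross 180°.
Leg 2: +95.8° → +136.3°, shortest Δλ = 40.5° (east) — does not cross 180°.
Leg 3: +136.3° → +93.2°, shortest Δλ = -43.1° (west) — does not cross 180°.
Leg 4: +93.2° → +72.8°, shortest Δλ = -20.4° (west) — does not cross 180°.
Leg 5: +72.8° → +114.7°, shortest Δλ = 41.9° (east) — does not cross 180°.
Total crossings: 0.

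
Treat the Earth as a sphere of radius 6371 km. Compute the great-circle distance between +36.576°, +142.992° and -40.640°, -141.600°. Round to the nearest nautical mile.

Δλ = -141.600 − 142.992 = -284.592°; wrapped into (−180°, 180°]: 75.408°.
Δφ = -40.640 − 36.576 = -77.216°.
a = sin²(Δφ/2) + cos φ₁ · cos φ₂ · sin²(Δλ/2) = 0.617290.
c = 2·atan2(√a, √(1−a)) = 1.80758 rad → d = 6371·c ≈ 11516.12 km ≈ 6218.20 nmi.

6218 nmi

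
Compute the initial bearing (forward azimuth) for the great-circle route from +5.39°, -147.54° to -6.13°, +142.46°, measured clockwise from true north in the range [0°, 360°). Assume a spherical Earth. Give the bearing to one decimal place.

Δλ = 142.46 − -147.54 = 290.00°; wrapped into (−180°, 180°]: -70.00°.
θ = atan2( sin Δλ · cos φ₂ , cos φ₁ · sin φ₂ − sin φ₁ · cos φ₂ · cos Δλ )
  = atan2(-0.93432, -0.13826) = -98.417° → normalised to [0°, 360°): 261.583°.

261.6°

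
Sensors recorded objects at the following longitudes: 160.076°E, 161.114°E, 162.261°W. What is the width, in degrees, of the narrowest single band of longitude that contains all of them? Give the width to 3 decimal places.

37.663°

Sort the longitudes: -162.261°, +160.076°, +161.114°.
Eastward gaps between consecutive values (wrapping around): 322.337°, 1.038°, 36.625°.
Largest gap = 322.337° ⇒ minimal covering band is its complement: 360° − 322.337° = 37.663°.
Band runs from +160.076° eastward to -162.261°, crossing the antimeridian.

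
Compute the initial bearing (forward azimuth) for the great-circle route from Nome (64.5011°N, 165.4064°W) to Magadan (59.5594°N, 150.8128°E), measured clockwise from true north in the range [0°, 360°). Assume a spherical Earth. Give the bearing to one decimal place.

276.7°

Δλ = 150.8128 − -165.4064 = 316.2192°; wrapped into (−180°, 180°]: -43.7808°.
θ = atan2( sin Δλ · cos φ₂ , cos φ₁ · sin φ₂ − sin φ₁ · cos φ₂ · cos Δλ )
  = atan2(-0.35055, 0.04099) = -83.331° → normalised to [0°, 360°): 276.669°.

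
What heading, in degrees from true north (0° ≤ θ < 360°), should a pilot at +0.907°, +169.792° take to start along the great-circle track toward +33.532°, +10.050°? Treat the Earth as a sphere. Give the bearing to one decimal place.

332.9°

Δλ = 10.050 − 169.792 = -159.742°.
θ = atan2( sin Δλ · cos φ₂ , cos φ₁ · sin φ₂ − sin φ₁ · cos φ₂ · cos Δλ )
  = atan2(-0.28862, 0.56471) = -27.072° → normalised to [0°, 360°): 332.928°.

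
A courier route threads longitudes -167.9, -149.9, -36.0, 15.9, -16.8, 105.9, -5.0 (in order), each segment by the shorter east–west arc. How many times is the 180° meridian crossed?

0

Leg 1: -167.9° → -149.9°, shortest Δλ = 18.0° (east) — does not cross 180°.
Leg 2: -149.9° → -36.0°, shortest Δλ = 113.9° (east) — does not cross 180°.
Leg 3: -36.0° → +15.9°, shortest Δλ = 51.9° (east) — does not cross 180°.
Leg 4: +15.9° → -16.8°, shortest Δλ = -32.7° (west) — does not cross 180°.
Leg 5: -16.8° → +105.9°, shortest Δλ = 122.7° (east) — does not cross 180°.
Leg 6: +105.9° → -5.0°, shortest Δλ = -110.9° (west) — does not cross 180°.
Total crossings: 0.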